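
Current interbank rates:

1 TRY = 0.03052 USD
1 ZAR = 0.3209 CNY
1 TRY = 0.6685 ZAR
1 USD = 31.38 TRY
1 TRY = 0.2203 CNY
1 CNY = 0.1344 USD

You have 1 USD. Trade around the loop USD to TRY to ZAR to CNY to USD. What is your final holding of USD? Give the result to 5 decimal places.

1 USD × 31.38 = 31.38 TRY
31.38 TRY × 0.6685 = 20.97753 ZAR
20.97753 ZAR × 0.3209 = 6.731689377 CNY
6.731689377 CNY × 0.1344 = 0.9047390522688 USD

0.90474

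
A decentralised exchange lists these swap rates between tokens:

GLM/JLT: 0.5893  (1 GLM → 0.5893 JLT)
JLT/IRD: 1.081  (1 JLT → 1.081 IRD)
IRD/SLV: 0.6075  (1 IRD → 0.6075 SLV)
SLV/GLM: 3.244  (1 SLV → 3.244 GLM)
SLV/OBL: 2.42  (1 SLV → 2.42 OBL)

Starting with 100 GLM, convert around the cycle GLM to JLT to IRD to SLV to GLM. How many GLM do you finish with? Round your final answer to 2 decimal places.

125.54

100 GLM × 0.5893 = 58.93 JLT
58.93 JLT × 1.081 = 63.70333 IRD
63.70333 IRD × 0.6075 = 38.699772975 SLV
38.699772975 SLV × 3.244 = 125.5420635309 GLM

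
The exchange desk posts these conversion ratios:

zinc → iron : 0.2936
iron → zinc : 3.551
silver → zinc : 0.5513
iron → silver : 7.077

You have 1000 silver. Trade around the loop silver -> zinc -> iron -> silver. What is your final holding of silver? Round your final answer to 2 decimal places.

1000 silver × 0.5513 = 551.3 zinc
551.3 zinc × 0.2936 = 161.86168 iron
161.86168 iron × 7.077 = 1145.49510936 silver

1145.50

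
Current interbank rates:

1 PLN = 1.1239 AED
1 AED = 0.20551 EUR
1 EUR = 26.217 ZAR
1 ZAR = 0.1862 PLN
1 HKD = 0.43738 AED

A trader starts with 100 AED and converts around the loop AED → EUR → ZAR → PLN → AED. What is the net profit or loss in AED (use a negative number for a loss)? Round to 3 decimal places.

12.752

100 AED × 0.20551 = 20.551 EUR
20.551 EUR × 26.217 = 538.785567 ZAR
538.785567 ZAR × 0.1862 = 100.3218725754 PLN
100.3218725754 PLN × 1.1239 = 112.75175258749206 AED
Net change: 112.75175258749206 − 100 = 12.75175258749206 AED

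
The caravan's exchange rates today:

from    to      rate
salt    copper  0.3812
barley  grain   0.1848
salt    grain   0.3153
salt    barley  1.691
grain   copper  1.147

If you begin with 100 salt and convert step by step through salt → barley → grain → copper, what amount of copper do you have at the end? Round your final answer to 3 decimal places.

35.843

100 salt × 1.691 = 169.1 barley
169.1 barley × 0.1848 = 31.24968 grain
31.24968 grain × 1.147 = 35.84338296 copper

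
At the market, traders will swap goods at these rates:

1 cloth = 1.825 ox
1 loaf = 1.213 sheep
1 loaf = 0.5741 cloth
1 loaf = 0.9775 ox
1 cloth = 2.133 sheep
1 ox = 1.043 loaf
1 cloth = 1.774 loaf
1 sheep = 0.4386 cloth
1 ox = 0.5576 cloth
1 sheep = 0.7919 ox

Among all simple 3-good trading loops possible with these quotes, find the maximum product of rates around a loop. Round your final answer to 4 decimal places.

1.0928

ox→loaf→cloth→ox: 1.043 × 0.5741 × 1.825 = 1.09278
ox→loaf→sheep→ox: 1.043 × 1.213 × 0.7919 = 1.00188
ox→cloth→loaf→ox: 0.5576 × 1.774 × 0.9775 = 0.96693
loaf→sheep→cloth→loaf: 1.213 × 0.4386 × 1.774 = 0.94381
ox→cloth→sheep→ox: 0.5576 × 2.133 × 0.7919 = 0.94185
Maximum is ox→loaf→cloth→ox at 1.0928; arbitrage exists.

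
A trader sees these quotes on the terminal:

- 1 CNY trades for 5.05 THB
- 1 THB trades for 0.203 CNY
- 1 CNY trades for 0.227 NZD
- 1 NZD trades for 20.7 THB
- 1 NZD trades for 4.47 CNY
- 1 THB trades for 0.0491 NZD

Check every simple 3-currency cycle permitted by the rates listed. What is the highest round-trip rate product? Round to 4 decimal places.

NZD→CNY→THB→NZD: 4.47 × 5.05 × 0.0491 = 1.10836
NZD→THB→CNY→NZD: 20.7 × 0.203 × 0.227 = 0.95388
Maximum is NZD→CNY→THB→NZD at 1.1084; arbitrage exists.

1.1084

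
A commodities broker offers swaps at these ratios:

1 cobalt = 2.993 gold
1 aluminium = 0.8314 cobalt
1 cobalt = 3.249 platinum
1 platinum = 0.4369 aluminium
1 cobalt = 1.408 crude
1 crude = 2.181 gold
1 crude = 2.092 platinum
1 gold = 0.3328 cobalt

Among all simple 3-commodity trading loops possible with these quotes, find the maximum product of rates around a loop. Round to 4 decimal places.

1.1802

platinum→aluminium→cobalt→platinum: 0.4369 × 0.8314 × 3.249 = 1.18016
cobalt→crude→gold→cobalt: 1.408 × 2.181 × 0.3328 = 1.02198
Maximum is platinum→aluminium→cobalt→platinum at 1.1802; arbitrage exists.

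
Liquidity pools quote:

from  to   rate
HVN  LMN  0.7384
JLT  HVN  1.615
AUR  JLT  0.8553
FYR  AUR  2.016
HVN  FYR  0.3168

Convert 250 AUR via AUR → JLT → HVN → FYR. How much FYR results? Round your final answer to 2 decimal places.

250 AUR × 0.8553 = 213.825 JLT
213.825 JLT × 1.615 = 345.327375 HVN
345.327375 HVN × 0.3168 = 109.3997124 FYR

109.40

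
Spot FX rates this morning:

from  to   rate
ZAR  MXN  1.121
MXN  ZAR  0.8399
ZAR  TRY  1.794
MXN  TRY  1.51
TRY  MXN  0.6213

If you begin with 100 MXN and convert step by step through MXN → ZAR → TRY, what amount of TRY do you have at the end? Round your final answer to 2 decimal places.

100 MXN × 0.8399 = 83.99 ZAR
83.99 ZAR × 1.794 = 150.67806 TRY

150.68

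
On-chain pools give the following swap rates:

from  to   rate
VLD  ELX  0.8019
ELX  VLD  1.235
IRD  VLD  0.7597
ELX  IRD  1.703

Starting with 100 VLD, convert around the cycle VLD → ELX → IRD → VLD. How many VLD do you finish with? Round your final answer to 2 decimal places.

100 VLD × 0.8019 = 80.19 ELX
80.19 ELX × 1.703 = 136.56357 IRD
136.56357 IRD × 0.7597 = 103.747344129 VLD

103.75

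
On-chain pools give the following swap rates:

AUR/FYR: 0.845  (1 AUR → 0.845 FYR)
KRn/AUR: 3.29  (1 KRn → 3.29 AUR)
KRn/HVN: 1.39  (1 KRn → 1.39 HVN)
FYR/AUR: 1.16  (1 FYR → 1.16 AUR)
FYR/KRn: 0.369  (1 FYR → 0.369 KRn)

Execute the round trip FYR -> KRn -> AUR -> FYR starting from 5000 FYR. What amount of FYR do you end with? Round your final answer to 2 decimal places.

5129.19

5000 FYR × 0.369 = 1845 KRn
1845 KRn × 3.29 = 6070.05 AUR
6070.05 AUR × 0.845 = 5129.19225 FYR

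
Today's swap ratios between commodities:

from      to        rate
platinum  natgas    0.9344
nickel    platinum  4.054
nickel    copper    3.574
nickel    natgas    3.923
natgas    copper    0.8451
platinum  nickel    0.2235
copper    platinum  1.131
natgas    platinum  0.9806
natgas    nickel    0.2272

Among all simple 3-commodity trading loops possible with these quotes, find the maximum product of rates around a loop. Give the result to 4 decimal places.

0.9034

platinum→nickel→copper→platinum: 0.2235 × 3.574 × 1.131 = 0.90343
platinum→natgas→copper→platinum: 0.9344 × 0.8451 × 1.131 = 0.89311
platinum→natgas→nickel→platinum: 0.9344 × 0.2272 × 4.054 = 0.86065
platinum→nickel→natgas→platinum: 0.2235 × 3.923 × 0.9806 = 0.85978
Maximum is platinum→nickel→copper→platinum at 0.9034; no arbitrage — every cycle loses value.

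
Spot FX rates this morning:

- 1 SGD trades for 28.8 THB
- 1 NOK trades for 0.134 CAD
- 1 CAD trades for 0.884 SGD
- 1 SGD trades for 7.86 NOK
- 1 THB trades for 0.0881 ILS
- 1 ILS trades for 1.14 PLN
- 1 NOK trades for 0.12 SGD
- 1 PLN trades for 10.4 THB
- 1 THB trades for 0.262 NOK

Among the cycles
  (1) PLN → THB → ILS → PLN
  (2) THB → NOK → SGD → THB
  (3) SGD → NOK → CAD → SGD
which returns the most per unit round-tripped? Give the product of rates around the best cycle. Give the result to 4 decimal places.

(1) 10.4 × 0.0881 × 1.14 = 1.04451
(2) 0.262 × 0.12 × 28.8 = 0.90547
(3) 7.86 × 0.134 × 0.884 = 0.93106
Highest is cycle (1) at 1.0445 (>1, arbitrage).

1.0445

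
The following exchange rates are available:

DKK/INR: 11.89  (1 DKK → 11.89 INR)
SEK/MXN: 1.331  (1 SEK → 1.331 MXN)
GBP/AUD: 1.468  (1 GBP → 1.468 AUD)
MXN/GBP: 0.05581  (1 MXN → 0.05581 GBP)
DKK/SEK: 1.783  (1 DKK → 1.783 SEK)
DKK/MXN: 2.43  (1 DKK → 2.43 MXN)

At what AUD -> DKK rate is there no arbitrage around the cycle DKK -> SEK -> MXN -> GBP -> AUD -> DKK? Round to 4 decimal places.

Known legs of the cycle: 1.783 × 1.331 × 0.05581 × 1.468 = 0.19443188057084
For no arbitrage the full-cycle product must be 1, so the missing rate is 1 / 0.19443188057084 ≈ 5.143189.

5.1432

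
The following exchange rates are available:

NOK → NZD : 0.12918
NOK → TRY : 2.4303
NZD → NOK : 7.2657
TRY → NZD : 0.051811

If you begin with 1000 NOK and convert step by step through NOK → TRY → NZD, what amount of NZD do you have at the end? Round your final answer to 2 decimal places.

125.92

1000 NOK × 2.4303 = 2430.3 TRY
2430.3 TRY × 0.051811 = 125.9162733 NZD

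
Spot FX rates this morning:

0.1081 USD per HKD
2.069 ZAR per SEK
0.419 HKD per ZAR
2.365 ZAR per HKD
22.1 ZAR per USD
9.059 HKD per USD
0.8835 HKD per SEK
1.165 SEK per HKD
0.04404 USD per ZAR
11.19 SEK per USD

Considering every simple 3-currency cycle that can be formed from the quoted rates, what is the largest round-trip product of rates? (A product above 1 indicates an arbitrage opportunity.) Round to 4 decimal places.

1.0687

USD→SEK→HKD→USD: 11.19 × 0.8835 × 0.1081 = 1.06872
ZAR→USD→SEK→ZAR: 0.04404 × 11.19 × 2.069 = 1.01962
ZAR→HKD→SEK→ZAR: 0.419 × 1.165 × 2.069 = 1.00995
ZAR→HKD→USD→ZAR: 0.419 × 0.1081 × 22.1 = 1.00100
ZAR→USD→HKD→ZAR: 0.04404 × 9.059 × 2.365 = 0.94354
Maximum is USD→SEK→HKD→USD at 1.0687; arbitrage exists.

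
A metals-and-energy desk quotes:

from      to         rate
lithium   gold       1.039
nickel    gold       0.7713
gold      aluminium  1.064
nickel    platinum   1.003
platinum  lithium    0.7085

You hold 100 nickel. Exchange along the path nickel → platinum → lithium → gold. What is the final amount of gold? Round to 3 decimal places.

73.834

100 nickel × 1.003 = 100.3 platinum
100.3 platinum × 0.7085 = 71.06255 lithium
71.06255 lithium × 1.039 = 73.83398945 gold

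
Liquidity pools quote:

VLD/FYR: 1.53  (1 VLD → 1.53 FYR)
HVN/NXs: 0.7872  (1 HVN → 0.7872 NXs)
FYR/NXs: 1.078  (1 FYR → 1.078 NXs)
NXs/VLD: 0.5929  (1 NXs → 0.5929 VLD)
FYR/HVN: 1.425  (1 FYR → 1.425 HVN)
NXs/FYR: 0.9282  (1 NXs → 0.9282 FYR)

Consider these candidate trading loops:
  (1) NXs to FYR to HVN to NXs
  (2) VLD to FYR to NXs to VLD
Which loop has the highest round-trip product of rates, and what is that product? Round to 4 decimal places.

(1) 0.9282 × 1.425 × 0.7872 = 1.04122
(2) 1.53 × 1.078 × 0.5929 = 0.97789
Highest is cycle (1) at 1.0412 (>1, arbitrage).

1.0412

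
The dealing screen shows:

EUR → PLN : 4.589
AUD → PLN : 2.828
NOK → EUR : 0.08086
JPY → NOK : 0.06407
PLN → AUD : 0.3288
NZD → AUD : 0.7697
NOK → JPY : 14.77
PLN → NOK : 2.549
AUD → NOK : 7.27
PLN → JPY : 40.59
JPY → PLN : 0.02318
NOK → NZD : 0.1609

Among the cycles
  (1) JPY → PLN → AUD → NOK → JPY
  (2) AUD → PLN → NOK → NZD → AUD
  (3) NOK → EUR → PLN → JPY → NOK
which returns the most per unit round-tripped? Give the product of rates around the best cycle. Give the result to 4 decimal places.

(1) 0.02318 × 0.3288 × 7.27 × 14.77 = 0.81839
(2) 2.828 × 2.549 × 0.1609 × 0.7697 = 0.89274
(3) 0.08086 × 4.589 × 40.59 × 0.06407 = 0.96500
Highest is cycle (3) at 0.9650 (≤1, no arbitrage).

0.9650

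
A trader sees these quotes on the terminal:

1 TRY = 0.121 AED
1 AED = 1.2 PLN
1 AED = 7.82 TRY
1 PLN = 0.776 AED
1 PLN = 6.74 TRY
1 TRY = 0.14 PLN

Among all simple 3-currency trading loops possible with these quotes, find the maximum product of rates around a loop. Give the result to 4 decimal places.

0.9786

TRY→AED→PLN→TRY: 0.121 × 1.2 × 6.74 = 0.97865
TRY→PLN→AED→TRY: 0.14 × 0.776 × 7.82 = 0.84956
Maximum is TRY→AED→PLN→TRY at 0.9786; no arbitrage — every cycle loses value.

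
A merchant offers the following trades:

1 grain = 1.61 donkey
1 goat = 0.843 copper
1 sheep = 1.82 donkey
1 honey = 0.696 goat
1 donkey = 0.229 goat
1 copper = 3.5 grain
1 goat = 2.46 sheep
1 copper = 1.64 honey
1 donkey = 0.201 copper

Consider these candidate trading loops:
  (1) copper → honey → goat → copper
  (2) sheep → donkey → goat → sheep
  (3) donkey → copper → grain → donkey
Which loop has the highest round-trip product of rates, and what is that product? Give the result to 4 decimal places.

(1) 1.64 × 0.696 × 0.843 = 0.96223
(2) 1.82 × 0.229 × 2.46 = 1.02528
(3) 0.201 × 3.5 × 1.61 = 1.13264
Highest is cycle (3) at 1.1326 (>1, arbitrage).

1.1326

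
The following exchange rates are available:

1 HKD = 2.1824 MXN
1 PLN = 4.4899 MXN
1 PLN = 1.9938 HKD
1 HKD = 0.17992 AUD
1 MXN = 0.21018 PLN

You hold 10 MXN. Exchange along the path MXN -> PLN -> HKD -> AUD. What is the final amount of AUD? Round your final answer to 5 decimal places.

10 MXN × 0.21018 = 2.1018 PLN
2.1018 PLN × 1.9938 = 4.19056884 HKD
4.19056884 HKD × 0.17992 = 0.7539671456928 AUD

0.75397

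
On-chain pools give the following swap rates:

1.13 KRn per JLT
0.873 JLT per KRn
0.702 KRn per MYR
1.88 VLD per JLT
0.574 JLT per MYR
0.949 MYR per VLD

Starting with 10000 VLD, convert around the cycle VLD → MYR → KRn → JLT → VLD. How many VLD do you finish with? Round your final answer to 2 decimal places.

10000 VLD × 0.949 = 9490 MYR
9490 MYR × 0.702 = 6661.98 KRn
6661.98 KRn × 0.873 = 5815.90854 JLT
5815.90854 JLT × 1.88 = 10933.9080552 VLD

10933.91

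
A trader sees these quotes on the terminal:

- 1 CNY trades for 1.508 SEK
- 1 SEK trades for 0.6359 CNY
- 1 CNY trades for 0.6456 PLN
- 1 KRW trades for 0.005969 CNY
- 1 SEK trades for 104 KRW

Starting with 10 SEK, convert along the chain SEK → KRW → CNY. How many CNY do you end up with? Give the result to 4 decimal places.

6.2078

10 SEK × 104 = 1040 KRW
1040 KRW × 0.005969 = 6.20776 CNY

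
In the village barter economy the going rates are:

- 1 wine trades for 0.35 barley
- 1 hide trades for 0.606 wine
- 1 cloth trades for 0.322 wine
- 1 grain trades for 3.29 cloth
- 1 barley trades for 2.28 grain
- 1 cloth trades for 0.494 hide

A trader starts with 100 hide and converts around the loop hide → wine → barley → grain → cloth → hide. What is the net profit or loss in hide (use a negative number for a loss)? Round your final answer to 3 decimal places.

100 hide × 0.606 = 60.6 wine
60.6 wine × 0.35 = 21.21 barley
21.21 barley × 2.28 = 48.3588 grain
48.3588 grain × 3.29 = 159.100452 cloth
159.100452 cloth × 0.494 = 78.595623288 hide
Net change: 78.595623288 − 100 = -21.404376712 hide

-21.404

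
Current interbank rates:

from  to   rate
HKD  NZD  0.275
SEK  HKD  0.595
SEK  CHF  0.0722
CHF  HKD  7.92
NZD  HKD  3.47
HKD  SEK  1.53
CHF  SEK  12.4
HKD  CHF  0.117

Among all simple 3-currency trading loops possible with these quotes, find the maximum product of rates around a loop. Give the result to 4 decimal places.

0.8749

HKD→SEK→CHF→HKD: 1.53 × 0.0722 × 7.92 = 0.87489
HKD→CHF→SEK→HKD: 0.117 × 12.4 × 0.595 = 0.86323
Maximum is HKD→SEK→CHF→HKD at 0.8749; no arbitrage — every cycle loses value.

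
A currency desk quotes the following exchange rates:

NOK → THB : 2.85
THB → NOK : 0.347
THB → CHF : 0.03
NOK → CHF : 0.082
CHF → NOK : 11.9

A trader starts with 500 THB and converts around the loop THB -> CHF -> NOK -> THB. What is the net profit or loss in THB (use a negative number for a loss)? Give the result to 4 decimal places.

500 THB × 0.03 = 15 CHF
15 CHF × 11.9 = 178.5 NOK
178.5 NOK × 2.85 = 508.725 THB
Net change: 508.725 − 500 = 8.725 THB

8.7250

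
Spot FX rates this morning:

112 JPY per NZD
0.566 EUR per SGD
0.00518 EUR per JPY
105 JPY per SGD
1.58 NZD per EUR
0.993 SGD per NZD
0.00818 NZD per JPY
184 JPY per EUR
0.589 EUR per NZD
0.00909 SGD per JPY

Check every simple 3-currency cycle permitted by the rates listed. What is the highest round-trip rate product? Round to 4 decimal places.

0.9467

EUR→JPY→SGD→EUR: 184 × 0.00909 × 0.566 = 0.94667
EUR→NZD→JPY→EUR: 1.58 × 112 × 0.00518 = 0.91665
EUR→NZD→SGD→EUR: 1.58 × 0.993 × 0.566 = 0.88802
EUR→JPY→NZD→EUR: 184 × 0.00818 × 0.589 = 0.88652
NZD→SGD→JPY→NZD: 0.993 × 105 × 0.00818 = 0.85289
Maximum is EUR→JPY→SGD→EUR at 0.9467; no arbitrage — every cycle loses value.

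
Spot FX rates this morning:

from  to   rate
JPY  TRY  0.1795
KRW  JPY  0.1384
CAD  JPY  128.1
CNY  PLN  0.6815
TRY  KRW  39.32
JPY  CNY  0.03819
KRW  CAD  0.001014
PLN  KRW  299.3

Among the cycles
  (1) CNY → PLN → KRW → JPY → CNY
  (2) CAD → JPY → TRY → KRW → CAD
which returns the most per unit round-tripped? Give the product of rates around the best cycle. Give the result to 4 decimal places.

1.0781

(1) 0.6815 × 299.3 × 0.1384 × 0.03819 = 1.07810
(2) 128.1 × 0.1795 × 39.32 × 0.001014 = 0.91678
Highest is cycle (1) at 1.0781 (>1, arbitrage).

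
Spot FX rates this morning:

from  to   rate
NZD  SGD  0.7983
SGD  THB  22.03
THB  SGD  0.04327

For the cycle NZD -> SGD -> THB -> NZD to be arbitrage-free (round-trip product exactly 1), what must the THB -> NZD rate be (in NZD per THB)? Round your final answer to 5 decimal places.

0.05686

Known legs of the cycle: 0.7983 × 22.03 = 17.586549
For no arbitrage the full-cycle product must be 1, so the missing rate is 1 / 17.586549 ≈ 0.0568616.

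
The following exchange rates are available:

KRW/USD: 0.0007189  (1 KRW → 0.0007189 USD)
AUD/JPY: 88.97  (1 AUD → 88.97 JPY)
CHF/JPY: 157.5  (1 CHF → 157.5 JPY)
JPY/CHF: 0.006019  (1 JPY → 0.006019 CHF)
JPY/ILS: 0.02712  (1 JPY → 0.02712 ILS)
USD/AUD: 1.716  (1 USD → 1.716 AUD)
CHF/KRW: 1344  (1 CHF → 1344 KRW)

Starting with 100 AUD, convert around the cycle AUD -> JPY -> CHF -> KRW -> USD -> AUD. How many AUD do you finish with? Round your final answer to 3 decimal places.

88.788

100 AUD × 88.97 = 8897 JPY
8897 JPY × 0.006019 = 53.551043 CHF
53.551043 CHF × 1344 = 71972.601792 KRW
71972.601792 KRW × 0.0007189 = 51.7411034282688 USD
51.7411034282688 USD × 1.716 = 88.7877334829092608 AUD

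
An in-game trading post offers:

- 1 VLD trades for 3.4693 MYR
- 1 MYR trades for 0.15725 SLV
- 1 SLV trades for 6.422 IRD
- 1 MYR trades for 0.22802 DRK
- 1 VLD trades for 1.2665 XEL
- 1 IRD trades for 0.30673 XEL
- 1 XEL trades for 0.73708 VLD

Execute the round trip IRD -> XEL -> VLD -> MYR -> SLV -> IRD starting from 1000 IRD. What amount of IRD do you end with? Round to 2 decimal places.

1000 IRD × 0.30673 = 306.73 XEL
306.73 XEL × 0.73708 = 226.0845484 VLD
226.0845484 VLD × 3.4693 = 784.35512376412 MYR
784.35512376412 MYR × 0.15725 = 123.33984321190787 SLV
123.33984321190787 SLV × 6.422 = 792.08847310687234114 IRD

792.09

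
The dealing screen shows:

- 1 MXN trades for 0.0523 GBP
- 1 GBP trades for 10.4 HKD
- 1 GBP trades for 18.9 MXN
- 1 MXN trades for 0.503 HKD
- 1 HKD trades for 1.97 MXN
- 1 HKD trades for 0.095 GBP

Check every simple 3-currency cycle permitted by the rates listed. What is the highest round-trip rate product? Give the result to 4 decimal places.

1.0715

MXN→GBP→HKD→MXN: 0.0523 × 10.4 × 1.97 = 1.07152
MXN→HKD→GBP→MXN: 0.503 × 0.095 × 18.9 = 0.90314
Maximum is MXN→GBP→HKD→MXN at 1.0715; arbitrage exists.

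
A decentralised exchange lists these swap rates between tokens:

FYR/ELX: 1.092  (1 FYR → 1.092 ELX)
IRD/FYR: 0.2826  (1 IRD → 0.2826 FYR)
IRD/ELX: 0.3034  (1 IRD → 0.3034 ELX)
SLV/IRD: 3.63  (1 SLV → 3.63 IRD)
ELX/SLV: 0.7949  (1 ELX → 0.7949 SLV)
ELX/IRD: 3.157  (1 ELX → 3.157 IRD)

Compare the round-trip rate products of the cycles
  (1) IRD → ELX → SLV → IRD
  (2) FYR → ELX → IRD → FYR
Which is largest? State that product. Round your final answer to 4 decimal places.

0.9742

(1) 0.3034 × 0.7949 × 3.63 = 0.87546
(2) 1.092 × 3.157 × 0.2826 = 0.97425
Highest is cycle (2) at 0.9742 (≤1, no arbitrage).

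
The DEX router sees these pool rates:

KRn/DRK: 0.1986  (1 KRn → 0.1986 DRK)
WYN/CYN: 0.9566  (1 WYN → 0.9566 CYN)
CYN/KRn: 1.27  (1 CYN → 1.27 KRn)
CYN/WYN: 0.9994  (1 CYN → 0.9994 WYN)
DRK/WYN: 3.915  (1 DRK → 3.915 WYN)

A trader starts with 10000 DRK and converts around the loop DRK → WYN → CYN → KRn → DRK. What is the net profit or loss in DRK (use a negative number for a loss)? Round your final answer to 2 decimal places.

-554.06

10000 DRK × 3.915 = 39150 WYN
39150 WYN × 0.9566 = 37450.89 CYN
37450.89 CYN × 1.27 = 47562.6303 KRn
47562.6303 KRn × 0.1986 = 9445.93837758 DRK
Net change: 9445.93837758 − 10000 = -554.06162242 DRK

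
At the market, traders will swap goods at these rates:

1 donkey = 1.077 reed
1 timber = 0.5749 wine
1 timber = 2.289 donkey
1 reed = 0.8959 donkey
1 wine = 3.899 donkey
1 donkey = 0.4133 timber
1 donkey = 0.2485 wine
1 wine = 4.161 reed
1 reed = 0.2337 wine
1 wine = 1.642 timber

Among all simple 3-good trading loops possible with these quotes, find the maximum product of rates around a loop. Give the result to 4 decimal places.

reed→wine→donkey→reed: 0.2337 × 3.899 × 1.077 = 0.98136
wine→timber→donkey→wine: 1.642 × 2.289 × 0.2485 = 0.93400
wine→donkey→timber→wine: 3.899 × 0.4133 × 0.5749 = 0.92643
reed→donkey→wine→reed: 0.8959 × 0.2485 × 4.161 = 0.92637
Maximum is reed→wine→donkey→reed at 0.9814; no arbitrage — every cycle loses value.

0.9814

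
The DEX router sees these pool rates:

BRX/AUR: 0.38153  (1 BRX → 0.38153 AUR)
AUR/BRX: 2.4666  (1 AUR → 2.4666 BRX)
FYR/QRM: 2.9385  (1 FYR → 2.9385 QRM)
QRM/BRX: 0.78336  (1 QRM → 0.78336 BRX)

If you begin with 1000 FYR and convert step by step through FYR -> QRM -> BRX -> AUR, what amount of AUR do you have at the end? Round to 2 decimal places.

1000 FYR × 2.9385 = 2938.5 QRM
2938.5 QRM × 0.78336 = 2301.90336 BRX
2301.90336 BRX × 0.38153 = 878.2451889408 AUR

878.25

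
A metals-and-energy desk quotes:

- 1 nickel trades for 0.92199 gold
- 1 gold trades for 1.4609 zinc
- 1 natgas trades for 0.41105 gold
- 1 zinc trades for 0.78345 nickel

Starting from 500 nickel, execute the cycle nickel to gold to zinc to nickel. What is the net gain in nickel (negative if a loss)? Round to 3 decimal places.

27.628

500 nickel × 0.92199 = 460.995 gold
460.995 gold × 1.4609 = 673.4675955 zinc
673.4675955 zinc × 0.78345 = 527.628187694475 nickel
Net change: 527.628187694475 − 500 = 27.628187694475 nickel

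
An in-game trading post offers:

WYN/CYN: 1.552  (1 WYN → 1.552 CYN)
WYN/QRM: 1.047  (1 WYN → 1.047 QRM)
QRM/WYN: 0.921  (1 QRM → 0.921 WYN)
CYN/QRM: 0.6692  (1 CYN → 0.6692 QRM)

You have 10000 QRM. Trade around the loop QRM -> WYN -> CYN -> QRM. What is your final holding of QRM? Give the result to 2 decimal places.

10000 QRM × 0.921 = 9210 WYN
9210 WYN × 1.552 = 14293.92 CYN
14293.92 CYN × 0.6692 = 9565.491264 QRM

9565.49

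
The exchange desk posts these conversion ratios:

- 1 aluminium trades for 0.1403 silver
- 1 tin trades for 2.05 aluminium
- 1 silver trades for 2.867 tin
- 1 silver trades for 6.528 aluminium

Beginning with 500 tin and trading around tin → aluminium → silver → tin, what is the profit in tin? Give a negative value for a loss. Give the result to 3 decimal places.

500 tin × 2.05 = 1025 aluminium
1025 aluminium × 0.1403 = 143.8075 silver
143.8075 silver × 2.867 = 412.2961025 tin
Net change: 412.2961025 − 500 = -87.7038975 tin

-87.704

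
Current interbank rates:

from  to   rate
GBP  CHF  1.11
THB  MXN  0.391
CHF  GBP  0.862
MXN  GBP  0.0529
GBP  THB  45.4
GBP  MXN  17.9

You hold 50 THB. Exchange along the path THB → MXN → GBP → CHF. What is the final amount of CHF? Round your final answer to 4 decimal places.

50 THB × 0.391 = 19.55 MXN
19.55 MXN × 0.0529 = 1.034195 GBP
1.034195 GBP × 1.11 = 1.14795645 CHF

1.1480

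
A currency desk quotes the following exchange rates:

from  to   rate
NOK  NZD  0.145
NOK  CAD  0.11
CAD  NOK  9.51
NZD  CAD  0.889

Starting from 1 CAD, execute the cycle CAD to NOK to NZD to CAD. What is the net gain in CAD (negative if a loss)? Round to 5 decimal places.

1 CAD × 9.51 = 9.51 NOK
9.51 NOK × 0.145 = 1.37895 NZD
1.37895 NZD × 0.889 = 1.22588655 CAD
Net change: 1.22588655 − 1 = 0.22588655 CAD

0.22589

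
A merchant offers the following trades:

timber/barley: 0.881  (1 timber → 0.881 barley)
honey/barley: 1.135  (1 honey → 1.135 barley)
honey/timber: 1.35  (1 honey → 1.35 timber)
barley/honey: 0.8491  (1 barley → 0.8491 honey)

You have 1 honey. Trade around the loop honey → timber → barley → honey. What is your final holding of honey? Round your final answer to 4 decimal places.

1 honey × 1.35 = 1.35 timber
1.35 timber × 0.881 = 1.18935 barley
1.18935 barley × 0.8491 = 1.009877085 honey

1.0099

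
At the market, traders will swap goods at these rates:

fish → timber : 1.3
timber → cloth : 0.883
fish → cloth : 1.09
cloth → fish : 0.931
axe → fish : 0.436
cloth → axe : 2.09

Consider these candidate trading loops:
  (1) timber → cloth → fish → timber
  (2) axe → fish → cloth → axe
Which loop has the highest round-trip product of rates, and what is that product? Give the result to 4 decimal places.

(1) 0.883 × 0.931 × 1.3 = 1.06869
(2) 0.436 × 1.09 × 2.09 = 0.99325
Highest is cycle (1) at 1.0687 (>1, arbitrage).

1.0687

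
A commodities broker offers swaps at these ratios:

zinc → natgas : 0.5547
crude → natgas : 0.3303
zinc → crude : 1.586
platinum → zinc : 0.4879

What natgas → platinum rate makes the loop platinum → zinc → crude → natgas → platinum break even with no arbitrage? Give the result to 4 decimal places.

Known legs of the cycle: 0.4879 × 1.586 × 0.3303 = 0.25558924482
For no arbitrage the full-cycle product must be 1, so the missing rate is 1 / 0.25558924482 ≈ 3.912528.

3.9125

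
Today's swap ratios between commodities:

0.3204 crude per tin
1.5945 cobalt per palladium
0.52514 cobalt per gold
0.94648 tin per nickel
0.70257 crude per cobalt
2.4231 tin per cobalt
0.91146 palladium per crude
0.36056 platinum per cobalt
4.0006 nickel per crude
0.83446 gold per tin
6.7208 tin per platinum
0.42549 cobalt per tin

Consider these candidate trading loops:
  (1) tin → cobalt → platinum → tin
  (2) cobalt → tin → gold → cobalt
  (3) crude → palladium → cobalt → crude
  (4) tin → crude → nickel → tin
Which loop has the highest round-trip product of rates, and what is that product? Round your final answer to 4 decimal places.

(1) 0.42549 × 0.36056 × 6.7208 = 1.03107
(2) 2.4231 × 0.83446 × 0.52514 = 1.06182
(3) 0.91146 × 1.5945 × 0.70257 = 1.02106
(4) 0.3204 × 4.0006 × 0.94648 = 1.21319
Highest is cycle (4) at 1.2132 (>1, arbitrage).

1.2132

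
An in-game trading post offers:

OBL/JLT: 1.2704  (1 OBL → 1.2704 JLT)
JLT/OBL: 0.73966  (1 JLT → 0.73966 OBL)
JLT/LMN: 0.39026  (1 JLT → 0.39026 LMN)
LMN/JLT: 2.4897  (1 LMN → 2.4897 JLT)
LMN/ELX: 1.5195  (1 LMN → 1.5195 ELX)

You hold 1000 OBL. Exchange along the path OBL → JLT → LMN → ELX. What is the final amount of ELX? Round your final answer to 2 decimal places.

1000 OBL × 1.2704 = 1270.4 JLT
1270.4 JLT × 0.39026 = 495.786304 LMN
495.786304 LMN × 1.5195 = 753.347288928 ELX

753.35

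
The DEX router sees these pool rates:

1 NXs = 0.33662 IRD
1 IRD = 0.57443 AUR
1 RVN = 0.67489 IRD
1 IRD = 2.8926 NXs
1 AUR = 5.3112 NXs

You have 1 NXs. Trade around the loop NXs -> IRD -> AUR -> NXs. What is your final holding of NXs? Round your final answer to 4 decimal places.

1 NXs × 0.33662 = 0.33662 IRD
0.33662 IRD × 0.57443 = 0.1933646266 AUR
0.1933646266 AUR × 5.3112 = 1.02699820479792 NXs

1.0270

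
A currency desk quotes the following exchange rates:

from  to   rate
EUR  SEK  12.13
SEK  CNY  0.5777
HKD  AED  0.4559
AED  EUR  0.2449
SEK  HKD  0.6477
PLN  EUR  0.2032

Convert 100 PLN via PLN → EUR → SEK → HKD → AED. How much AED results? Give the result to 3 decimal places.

72.783

100 PLN × 0.2032 = 20.32 EUR
20.32 EUR × 12.13 = 246.4816 SEK
246.4816 SEK × 0.6477 = 159.64613232 HKD
159.64613232 HKD × 0.4559 = 72.782671724688 AED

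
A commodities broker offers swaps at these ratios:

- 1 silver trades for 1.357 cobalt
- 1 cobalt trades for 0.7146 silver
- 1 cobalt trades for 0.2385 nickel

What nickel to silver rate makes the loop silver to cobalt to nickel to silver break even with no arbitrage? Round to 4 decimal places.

Known legs of the cycle: 1.357 × 0.2385 = 0.3236445
For no arbitrage the full-cycle product must be 1, so the missing rate is 1 / 0.3236445 ≈ 3.089810.

3.0898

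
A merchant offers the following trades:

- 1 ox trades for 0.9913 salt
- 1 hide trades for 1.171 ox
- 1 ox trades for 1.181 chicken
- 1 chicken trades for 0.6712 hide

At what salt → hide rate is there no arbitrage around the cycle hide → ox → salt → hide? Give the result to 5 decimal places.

Known legs of the cycle: 1.171 × 0.9913 = 1.1608123
For no arbitrage the full-cycle product must be 1, so the missing rate is 1 / 1.1608123 ≈ 0.8614657.

0.86147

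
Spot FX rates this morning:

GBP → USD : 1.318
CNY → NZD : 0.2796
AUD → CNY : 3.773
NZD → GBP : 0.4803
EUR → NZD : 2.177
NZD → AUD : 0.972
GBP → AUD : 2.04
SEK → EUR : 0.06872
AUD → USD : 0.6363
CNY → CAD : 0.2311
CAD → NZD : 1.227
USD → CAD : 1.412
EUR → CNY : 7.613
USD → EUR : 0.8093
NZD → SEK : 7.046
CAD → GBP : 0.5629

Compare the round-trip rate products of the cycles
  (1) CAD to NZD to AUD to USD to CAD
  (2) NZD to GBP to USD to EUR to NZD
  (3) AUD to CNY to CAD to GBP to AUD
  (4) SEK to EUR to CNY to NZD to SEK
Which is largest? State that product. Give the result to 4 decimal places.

1.1153

(1) 1.227 × 0.972 × 0.6363 × 1.412 = 1.07154
(2) 0.4803 × 1.318 × 0.8093 × 2.177 = 1.11531
(3) 3.773 × 0.2311 × 0.5629 × 2.04 = 1.00126
(4) 0.06872 × 7.613 × 0.2796 × 7.046 = 1.03067
Highest is cycle (2) at 1.1153 (>1, arbitrage).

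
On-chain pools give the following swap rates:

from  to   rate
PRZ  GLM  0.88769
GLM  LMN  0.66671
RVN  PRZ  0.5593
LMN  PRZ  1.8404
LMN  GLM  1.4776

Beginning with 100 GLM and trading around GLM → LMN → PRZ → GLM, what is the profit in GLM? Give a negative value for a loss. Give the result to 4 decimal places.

8.9207

100 GLM × 0.66671 = 66.671 LMN
66.671 LMN × 1.8404 = 122.7013084 PRZ
122.7013084 PRZ × 0.88769 = 108.920724453596 GLM
Net change: 108.920724453596 − 100 = 8.920724453596 GLM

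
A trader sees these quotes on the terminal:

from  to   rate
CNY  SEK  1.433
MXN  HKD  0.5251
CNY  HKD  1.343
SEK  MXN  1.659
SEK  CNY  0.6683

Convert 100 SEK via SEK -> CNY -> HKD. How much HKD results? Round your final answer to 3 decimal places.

100 SEK × 0.6683 = 66.83 CNY
66.83 CNY × 1.343 = 89.75269 HKD

89.753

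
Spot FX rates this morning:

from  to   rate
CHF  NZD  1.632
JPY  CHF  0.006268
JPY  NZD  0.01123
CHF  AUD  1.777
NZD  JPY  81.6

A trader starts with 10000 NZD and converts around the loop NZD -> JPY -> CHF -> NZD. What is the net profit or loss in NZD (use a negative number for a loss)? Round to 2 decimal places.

10000 NZD × 81.6 = 816000 JPY
816000 JPY × 0.006268 = 5114.688 CHF
5114.688 CHF × 1.632 = 8347.170816 NZD
Net change: 8347.170816 − 10000 = -1652.829184 NZD

-1652.83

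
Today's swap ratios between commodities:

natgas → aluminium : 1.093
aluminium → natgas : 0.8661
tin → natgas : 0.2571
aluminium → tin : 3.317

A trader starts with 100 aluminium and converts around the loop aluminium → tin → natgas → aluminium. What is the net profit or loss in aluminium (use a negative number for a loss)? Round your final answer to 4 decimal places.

100 aluminium × 3.317 = 331.7 tin
331.7 tin × 0.2571 = 85.28007 natgas
85.28007 natgas × 1.093 = 93.21111651 aluminium
Net change: 93.21111651 − 100 = -6.78888349 aluminium

-6.7889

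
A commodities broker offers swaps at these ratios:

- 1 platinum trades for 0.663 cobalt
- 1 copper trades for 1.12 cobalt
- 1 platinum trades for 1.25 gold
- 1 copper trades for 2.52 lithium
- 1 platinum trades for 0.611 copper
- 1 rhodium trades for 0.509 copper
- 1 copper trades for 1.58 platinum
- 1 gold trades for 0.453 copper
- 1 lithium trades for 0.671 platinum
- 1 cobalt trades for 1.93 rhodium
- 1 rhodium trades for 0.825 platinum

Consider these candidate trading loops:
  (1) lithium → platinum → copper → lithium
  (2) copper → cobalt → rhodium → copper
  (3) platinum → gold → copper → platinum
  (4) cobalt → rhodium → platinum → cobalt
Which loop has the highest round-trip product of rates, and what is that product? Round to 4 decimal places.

1.1003

(1) 0.671 × 0.611 × 2.52 = 1.03315
(2) 1.12 × 1.93 × 0.509 = 1.10025
(3) 1.25 × 0.453 × 1.58 = 0.89468
(4) 1.93 × 0.825 × 0.663 = 1.05566
Highest is cycle (2) at 1.1003 (>1, arbitrage).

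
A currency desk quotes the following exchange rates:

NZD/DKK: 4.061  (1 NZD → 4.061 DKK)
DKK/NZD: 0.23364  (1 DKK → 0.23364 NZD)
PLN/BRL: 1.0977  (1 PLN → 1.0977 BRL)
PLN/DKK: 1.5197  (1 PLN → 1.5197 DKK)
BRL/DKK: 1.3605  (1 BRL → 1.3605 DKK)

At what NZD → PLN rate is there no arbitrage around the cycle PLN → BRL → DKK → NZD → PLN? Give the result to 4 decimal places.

2.8660

Known legs of the cycle: 1.0977 × 1.3605 × 0.23364 = 0.348922847394
For no arbitrage the full-cycle product must be 1, so the missing rate is 1 / 0.348922847394 ≈ 2.865963.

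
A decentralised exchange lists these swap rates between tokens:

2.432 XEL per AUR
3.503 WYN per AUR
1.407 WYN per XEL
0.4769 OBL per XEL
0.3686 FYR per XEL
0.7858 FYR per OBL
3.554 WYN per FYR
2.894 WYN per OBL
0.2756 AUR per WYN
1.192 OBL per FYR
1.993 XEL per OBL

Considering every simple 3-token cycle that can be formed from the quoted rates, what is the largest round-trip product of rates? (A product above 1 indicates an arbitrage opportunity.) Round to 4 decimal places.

0.9431

AUR→XEL→WYN→AUR: 2.432 × 1.407 × 0.2756 = 0.94305
FYR→OBL→XEL→FYR: 1.192 × 1.993 × 0.3686 = 0.87567
Maximum is AUR→XEL→WYN→AUR at 0.9431; no arbitrage — every cycle loses value.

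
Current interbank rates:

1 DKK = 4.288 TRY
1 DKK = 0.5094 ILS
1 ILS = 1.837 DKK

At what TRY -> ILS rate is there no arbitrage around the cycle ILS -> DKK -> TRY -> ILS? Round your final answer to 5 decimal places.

0.12695

Known legs of the cycle: 1.837 × 4.288 = 7.877056
For no arbitrage the full-cycle product must be 1, so the missing rate is 1 / 7.877056 ≈ 0.1269510.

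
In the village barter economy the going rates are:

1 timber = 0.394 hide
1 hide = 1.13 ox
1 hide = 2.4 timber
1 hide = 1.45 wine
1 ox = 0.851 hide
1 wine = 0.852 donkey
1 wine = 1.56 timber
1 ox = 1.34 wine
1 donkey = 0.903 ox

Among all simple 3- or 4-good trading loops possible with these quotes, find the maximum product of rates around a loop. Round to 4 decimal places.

donkey→ox→wine→donkey: 0.903 × 1.34 × 0.852 = 1.03094
hide→wine→donkey→ox→hide: 1.45 × 0.852 × 0.903 × 0.851 = 0.94935
hide→ox→wine→timber→hide: 1.13 × 1.34 × 1.56 × 0.394 = 0.93069
hide→wine→timber→hide: 1.45 × 1.56 × 0.394 = 0.89123
Maximum is donkey→ox→wine→donkey at 1.0309; arbitrage exists.

1.0309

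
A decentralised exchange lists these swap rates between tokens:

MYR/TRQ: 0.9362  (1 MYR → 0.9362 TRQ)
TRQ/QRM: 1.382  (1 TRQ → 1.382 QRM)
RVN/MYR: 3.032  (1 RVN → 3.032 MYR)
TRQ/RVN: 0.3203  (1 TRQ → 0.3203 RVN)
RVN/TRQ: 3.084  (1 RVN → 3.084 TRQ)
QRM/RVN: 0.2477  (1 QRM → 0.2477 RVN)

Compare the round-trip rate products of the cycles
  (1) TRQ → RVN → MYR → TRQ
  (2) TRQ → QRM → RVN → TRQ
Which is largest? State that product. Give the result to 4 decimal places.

1.0557

(1) 0.3203 × 3.032 × 0.9362 = 0.90919
(2) 1.382 × 0.2477 × 3.084 = 1.05572
Highest is cycle (2) at 1.0557 (>1, arbitrage).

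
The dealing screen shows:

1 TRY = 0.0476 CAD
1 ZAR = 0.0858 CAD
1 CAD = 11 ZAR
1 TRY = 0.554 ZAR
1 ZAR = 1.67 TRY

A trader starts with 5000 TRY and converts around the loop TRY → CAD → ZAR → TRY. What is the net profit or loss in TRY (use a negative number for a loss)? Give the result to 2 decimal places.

-627.94

5000 TRY × 0.0476 = 238 CAD
238 CAD × 11 = 2618 ZAR
2618 ZAR × 1.67 = 4372.06 TRY
Net change: 4372.06 − 5000 = -627.94 TRY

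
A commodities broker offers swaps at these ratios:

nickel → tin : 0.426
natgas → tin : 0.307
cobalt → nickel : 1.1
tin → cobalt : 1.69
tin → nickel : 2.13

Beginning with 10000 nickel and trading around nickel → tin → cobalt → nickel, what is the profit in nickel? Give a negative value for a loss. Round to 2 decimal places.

-2080.66

10000 nickel × 0.426 = 4260 tin
4260 tin × 1.69 = 7199.4 cobalt
7199.4 cobalt × 1.1 = 7919.34 nickel
Net change: 7919.34 − 10000 = -2080.66 nickel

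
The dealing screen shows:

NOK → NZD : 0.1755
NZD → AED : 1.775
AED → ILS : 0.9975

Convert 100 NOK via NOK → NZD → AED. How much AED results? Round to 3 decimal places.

100 NOK × 0.1755 = 17.55 NZD
17.55 NZD × 1.775 = 31.15125 AED

31.151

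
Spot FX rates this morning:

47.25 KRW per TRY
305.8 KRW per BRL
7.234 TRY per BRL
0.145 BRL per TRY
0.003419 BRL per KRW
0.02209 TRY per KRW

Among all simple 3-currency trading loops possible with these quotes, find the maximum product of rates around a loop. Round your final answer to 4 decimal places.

TRY→KRW→BRL→TRY: 47.25 × 0.003419 × 7.234 = 1.16864
TRY→BRL→KRW→TRY: 0.145 × 305.8 × 0.02209 = 0.97949
Maximum is TRY→KRW→BRL→TRY at 1.1686; arbitrage exists.

1.1686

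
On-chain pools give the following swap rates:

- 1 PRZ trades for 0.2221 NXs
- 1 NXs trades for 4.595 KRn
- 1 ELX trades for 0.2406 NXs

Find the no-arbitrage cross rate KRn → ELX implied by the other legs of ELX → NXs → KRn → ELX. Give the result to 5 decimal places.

0.90452

Known legs of the cycle: 0.2406 × 4.595 = 1.105557
For no arbitrage the full-cycle product must be 1, so the missing rate is 1 / 1.105557 ≈ 0.9045214.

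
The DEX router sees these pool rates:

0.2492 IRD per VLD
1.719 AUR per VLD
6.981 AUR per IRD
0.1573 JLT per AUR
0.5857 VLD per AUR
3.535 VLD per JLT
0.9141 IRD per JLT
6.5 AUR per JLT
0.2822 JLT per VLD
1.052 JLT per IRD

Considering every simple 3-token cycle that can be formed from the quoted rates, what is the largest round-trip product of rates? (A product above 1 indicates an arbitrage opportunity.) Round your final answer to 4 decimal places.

1.0743

JLT→AUR→VLD→JLT: 6.5 × 0.5857 × 0.2822 = 1.07435
IRD→AUR→VLD→IRD: 6.981 × 0.5857 × 0.2492 = 1.01892
JLT→IRD→AUR→JLT: 0.9141 × 6.981 × 0.1573 = 1.00378
JLT→VLD→AUR→JLT: 3.535 × 1.719 × 0.1573 = 0.95586
JLT→VLD→IRD→JLT: 3.535 × 0.2492 × 1.052 = 0.92673
Maximum is JLT→AUR→VLD→JLT at 1.0743; arbitrage exists.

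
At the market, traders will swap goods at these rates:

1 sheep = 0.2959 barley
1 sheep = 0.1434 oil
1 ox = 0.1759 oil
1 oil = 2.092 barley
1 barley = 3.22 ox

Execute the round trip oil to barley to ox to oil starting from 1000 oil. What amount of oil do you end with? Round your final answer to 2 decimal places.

1000 oil × 2.092 = 2092 barley
2092 barley × 3.22 = 6736.24 ox
6736.24 ox × 0.1759 = 1184.904616 oil

1184.90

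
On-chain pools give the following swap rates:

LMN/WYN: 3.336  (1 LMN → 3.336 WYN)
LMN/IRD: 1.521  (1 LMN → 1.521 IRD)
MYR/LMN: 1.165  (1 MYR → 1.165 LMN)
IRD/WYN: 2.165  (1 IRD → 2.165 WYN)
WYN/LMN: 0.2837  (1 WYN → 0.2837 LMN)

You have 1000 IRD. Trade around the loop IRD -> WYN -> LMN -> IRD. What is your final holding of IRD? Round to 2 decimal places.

1000 IRD × 2.165 = 2165 WYN
2165 WYN × 0.2837 = 614.2105 LMN
614.2105 LMN × 1.521 = 934.2141705 IRD

934.21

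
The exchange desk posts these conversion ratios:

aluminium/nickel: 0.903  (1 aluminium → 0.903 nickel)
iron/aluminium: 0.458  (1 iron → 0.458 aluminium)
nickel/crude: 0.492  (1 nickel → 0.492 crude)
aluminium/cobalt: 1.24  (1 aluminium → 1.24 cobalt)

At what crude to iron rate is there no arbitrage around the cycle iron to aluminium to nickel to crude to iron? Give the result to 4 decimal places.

Known legs of the cycle: 0.458 × 0.903 × 0.492 = 0.203478408
For no arbitrage the full-cycle product must be 1, so the missing rate is 1 / 0.203478408 ≈ 4.914526.

4.9145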